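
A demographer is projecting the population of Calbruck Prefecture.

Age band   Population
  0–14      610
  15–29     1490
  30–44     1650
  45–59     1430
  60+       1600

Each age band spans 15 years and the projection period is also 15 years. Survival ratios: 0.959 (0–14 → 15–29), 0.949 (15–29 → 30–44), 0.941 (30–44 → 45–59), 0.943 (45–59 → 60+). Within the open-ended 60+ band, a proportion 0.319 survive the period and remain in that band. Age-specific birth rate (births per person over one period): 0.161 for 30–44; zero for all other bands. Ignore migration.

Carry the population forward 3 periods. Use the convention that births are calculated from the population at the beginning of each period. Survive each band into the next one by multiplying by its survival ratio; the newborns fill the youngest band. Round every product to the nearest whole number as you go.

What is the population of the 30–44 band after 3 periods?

242

Numbering the groups 1..5 from youngest to oldest:
After projecting period 1:
Births: 1650 × 0.161 = 266
Group 2: 610 × 0.959 = 585
Group 3: 1490 × 0.949 = 1414
Group 4: 1650 × 0.941 = 1553
Group 5: 1430 × 0.943 + 1600 × 0.319 = 1348 + 510 = 1858
Population now: 0–14=266, 15–29=585, 30–44=1414, 45–59=1553, 60+=1858
After projecting period 2:
Births: 1414 × 0.161 = 228
Group 2: 266 × 0.959 = 255
Group 3: 585 × 0.949 = 555
Group 4: 1414 × 0.941 = 1331
Group 5: 1553 × 0.943 + 1858 × 0.319 = 1464 + 593 = 2057
Population now: 0–14=228, 15–29=255, 30–44=555, 45–59=1331, 60+=2057
After projecting period 3:
Births: 555 × 0.161 = 89
Group 2: 228 × 0.959 = 219
Group 3: 255 × 0.949 = 242
Group 4: 555 × 0.941 = 522
Group 5: 1331 × 0.943 + 2057 × 0.319 = 1255 + 656 = 1911
Population now: 0–14=89, 15–29=219, 30–44=242, 45–59=522, 60+=1911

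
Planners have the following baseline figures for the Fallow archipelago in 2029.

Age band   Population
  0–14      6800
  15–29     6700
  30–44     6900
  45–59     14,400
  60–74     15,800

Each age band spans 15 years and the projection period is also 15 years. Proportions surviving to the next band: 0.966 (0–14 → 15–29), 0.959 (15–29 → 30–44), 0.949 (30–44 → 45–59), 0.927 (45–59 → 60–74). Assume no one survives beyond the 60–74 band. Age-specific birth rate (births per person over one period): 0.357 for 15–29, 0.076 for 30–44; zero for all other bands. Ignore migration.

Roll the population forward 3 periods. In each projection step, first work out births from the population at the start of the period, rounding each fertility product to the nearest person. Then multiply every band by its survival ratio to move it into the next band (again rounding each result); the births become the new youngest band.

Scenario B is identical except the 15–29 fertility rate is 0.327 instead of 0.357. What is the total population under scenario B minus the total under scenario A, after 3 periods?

Period 1.
Births: 6700 × 0.357 = 2392  |  6900 × 0.076 = 524 — total 2916
15–29: 6800 × 0.966 = 6569
30–44: 6700 × 0.959 = 6425
45–59: 6900 × 0.949 = 6548
60–74: 14400 × 0.927 = 13349
Population now: 0–14=2916, 15–29=6569, 30–44=6425, 45–59=6548, 60–74=13349
Period 2.
Births: 6569 × 0.357 = 2345  |  6425 × 0.076 = 488 — total 2833
15–29: 2916 × 0.966 = 2817
30–44: 6569 × 0.959 = 6300
45–59: 6425 × 0.949 = 6097
60–74: 6548 × 0.927 = 6070
Population now: 0–14=2833, 15–29=2817, 30–44=6300, 45–59=6097, 60–74=6070
Period 3.
Births: 2817 × 0.357 = 1006  |  6300 × 0.076 = 479 — total 1485
15–29: 2833 × 0.966 = 2737
30–44: 2817 × 0.959 = 2702
45–59: 6300 × 0.949 = 5979
60–74: 6097 × 0.927 = 5652
Population now: 0–14=1485, 15–29=2737, 30–44=2702, 45–59=5979, 60–74=5652
Scenario A total after 3 periods: 18555
Scenario B projection —
Period 1.
Births: 6700 × 0.327 = 2191  |  6900 × 0.076 = 524 — total 2715
15–29: 6800 × 0.966 = 6569
30–44: 6700 × 0.959 = 6425
45–59: 6900 × 0.949 = 6548
60–74: 14400 × 0.927 = 13349
Population now: 0–14=2715, 15–29=6569, 30–44=6425, 45–59=6548, 60–74=13349
Period 2.
Births: 6569 × 0.327 = 2148  |  6425 × 0.076 = 488 — total 2636
15–29: 2715 × 0.966 = 2623
30–44: 6569 × 0.959 = 6300
45–59: 6425 × 0.949 = 6097
60–74: 6548 × 0.927 = 6070
Population now: 0–14=2636, 15–29=2623, 30–44=6300, 45–59=6097, 60–74=6070
Period 3.
Births: 2623 × 0.327 = 858  |  6300 × 0.076 = 479 — total 1337
15–29: 2636 × 0.966 = 2546
30–44: 2623 × 0.959 = 2515
45–59: 6300 × 0.949 = 5979
60–74: 6097 × 0.927 = 5652
Population now: 0–14=1337, 15–29=2546, 30–44=2515, 45–59=5979, 60–74=5652
Scenario B total after 3 periods: 18029
Difference B − A = 18029 − 18555 = -526

-526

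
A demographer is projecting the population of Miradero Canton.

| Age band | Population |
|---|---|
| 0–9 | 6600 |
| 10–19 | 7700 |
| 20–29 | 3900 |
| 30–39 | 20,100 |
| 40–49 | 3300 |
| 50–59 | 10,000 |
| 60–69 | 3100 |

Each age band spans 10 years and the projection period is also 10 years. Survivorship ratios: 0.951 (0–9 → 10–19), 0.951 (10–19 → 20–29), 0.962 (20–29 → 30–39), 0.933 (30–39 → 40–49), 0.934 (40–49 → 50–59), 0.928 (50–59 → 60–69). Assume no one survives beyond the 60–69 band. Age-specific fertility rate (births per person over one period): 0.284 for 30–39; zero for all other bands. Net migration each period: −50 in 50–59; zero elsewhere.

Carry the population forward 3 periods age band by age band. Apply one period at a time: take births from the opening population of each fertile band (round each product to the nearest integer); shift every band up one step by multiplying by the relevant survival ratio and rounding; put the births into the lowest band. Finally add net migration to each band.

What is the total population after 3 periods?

[period 1]
Births: 20100 × 0.284 = 5708
10–19: 6600 × 0.951 = 6277
20–29: 7700 × 0.951 = 7323
30–39: 3900 × 0.962 = 3752
40–49: 20100 × 0.933 = 18753
50–59: 3300 × 0.934 = 3082
60–69: 10000 × 0.928 = 9280
Net migration: 50–59 − 50 → 3032
End of period: [5708, 6277, 7323, 3752, 18753, 3032, 9280]
[period 2]
Births: 3752 × 0.284 = 1066
10–19: 5708 × 0.951 = 5428
20–29: 6277 × 0.951 = 5969
30–39: 7323 × 0.962 = 7045
40–49: 3752 × 0.933 = 3501
50–59: 18753 × 0.934 = 17515
60–69: 3032 × 0.928 = 2814
Net migration: 50–59 − 50 → 17465
End of period: [1066, 5428, 5969, 7045, 3501, 17465, 2814]
[period 3]
Births: 7045 × 0.284 = 2001
10–19: 1066 × 0.951 = 1014
20–29: 5428 × 0.951 = 5162
30–39: 5969 × 0.962 = 5742
40–49: 7045 × 0.933 = 6573
50–59: 3501 × 0.934 = 3270
60–69: 17465 × 0.928 = 16208
Net migration: 50–59 − 50 → 3220
End of period: [2001, 1014, 5162, 5742, 6573, 3220, 16208]
Total after period 3: 2001 + 1014 + 5162 + 5742 + 6573 + 3220 + 16208 = 39920

39920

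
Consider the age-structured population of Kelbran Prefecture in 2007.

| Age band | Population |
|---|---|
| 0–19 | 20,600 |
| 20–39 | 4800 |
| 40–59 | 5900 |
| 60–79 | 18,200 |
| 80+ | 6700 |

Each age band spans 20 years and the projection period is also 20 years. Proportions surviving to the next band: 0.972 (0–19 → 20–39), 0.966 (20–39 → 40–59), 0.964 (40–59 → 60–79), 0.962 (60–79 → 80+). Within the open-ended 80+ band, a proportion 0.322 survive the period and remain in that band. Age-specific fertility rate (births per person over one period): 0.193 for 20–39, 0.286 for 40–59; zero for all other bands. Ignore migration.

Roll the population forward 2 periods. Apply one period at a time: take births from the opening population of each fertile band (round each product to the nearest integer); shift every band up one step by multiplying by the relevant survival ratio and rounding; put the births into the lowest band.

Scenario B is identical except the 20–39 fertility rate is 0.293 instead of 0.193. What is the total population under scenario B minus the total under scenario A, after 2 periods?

— Period 1 —
Births: 4800 × 0.193 = 926, 5900 × 0.286 = 1687 → 2613
20–39: 20600 × 0.972 = 20023
40–59: 4800 × 0.966 = 4637
60–79: 5900 × 0.964 = 5688
80+: 18200 × 0.962 + 6700 × 0.322 = 17508 + 2157 = 19665
End of period: [2613, 20023, 4637, 5688, 19665]
— Period 2 —
Births: 20023 × 0.193 = 3864, 4637 × 0.286 = 1326 → 5190
20–39: 2613 × 0.972 = 2540
40–59: 20023 × 0.966 = 19342
60–79: 4637 × 0.964 = 4470
80+: 5688 × 0.962 + 19665 × 0.322 = 5472 + 6332 = 11804
End of period: [5190, 2540, 19342, 4470, 11804]
Scenario A total after 2 periods: 43346
Scenario B projection —
— Period 1 —
Births: 4800 × 0.293 = 1406, 5900 × 0.286 = 1687 → 3093
20–39: 20600 × 0.972 = 20023
40–59: 4800 × 0.966 = 4637
60–79: 5900 × 0.964 = 5688
80+: 18200 × 0.962 + 6700 × 0.322 = 17508 + 2157 = 19665
End of period: [3093, 20023, 4637, 5688, 19665]
— Period 2 —
Births: 20023 × 0.293 = 5867, 4637 × 0.286 = 1326 → 7193
20–39: 3093 × 0.972 = 3006
40–59: 20023 × 0.966 = 19342
60–79: 4637 × 0.964 = 4470
80+: 5688 × 0.962 + 19665 × 0.322 = 5472 + 6332 = 11804
End of period: [7193, 3006, 19342, 4470, 11804]
Scenario B total after 2 periods: 45815
Difference B − A = 45815 − 43346 = 2469

2469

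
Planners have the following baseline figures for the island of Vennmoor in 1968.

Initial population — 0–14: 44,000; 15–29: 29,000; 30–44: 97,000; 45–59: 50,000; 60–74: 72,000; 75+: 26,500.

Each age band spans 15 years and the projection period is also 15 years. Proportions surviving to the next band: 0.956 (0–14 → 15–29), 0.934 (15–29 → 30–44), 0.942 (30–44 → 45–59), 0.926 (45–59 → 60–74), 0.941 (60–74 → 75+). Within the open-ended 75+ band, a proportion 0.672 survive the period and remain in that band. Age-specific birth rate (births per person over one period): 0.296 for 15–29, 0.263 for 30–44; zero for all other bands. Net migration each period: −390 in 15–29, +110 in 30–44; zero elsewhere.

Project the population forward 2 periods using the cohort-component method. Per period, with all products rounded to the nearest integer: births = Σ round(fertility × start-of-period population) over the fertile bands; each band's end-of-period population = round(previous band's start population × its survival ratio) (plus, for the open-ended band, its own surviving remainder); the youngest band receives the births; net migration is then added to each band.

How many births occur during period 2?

[period 1]
Births: 29000 * 0.296 = 8584  |  97000 * 0.263 = 25511 → total 34095
15–29: 44000 * 0.956 = 42064
30–44: 29000 * 0.934 = 27086
45–59: 97000 * 0.942 = 91374
60–74: 50000 * 0.926 = 46300
75+: 72000 * 0.941 + 26500 * 0.672 = 67752 + 17808 = 85560
Net migration: 15–29 − 390 → 41674; 30–44 + 110 → 27196
Giving 34095 / 41674 / 27196 / 91374 / 46300 / 85560.
[period 2]
Births: 41674 * 0.296 = 12336  |  27196 * 0.263 = 7153 → total 19489
15–29: 34095 * 0.956 = 32595
30–44: 41674 * 0.934 = 38924
45–59: 27196 * 0.942 = 25619
60–74: 91374 * 0.926 = 84612
75+: 46300 * 0.941 + 85560 * 0.672 = 43568 + 57496 = 101064
Net migration: 15–29 − 390 → 32205; 30–44 + 110 → 39034
Giving 19489 / 32205 / 39034 / 25619 / 84612 / 101064.

19489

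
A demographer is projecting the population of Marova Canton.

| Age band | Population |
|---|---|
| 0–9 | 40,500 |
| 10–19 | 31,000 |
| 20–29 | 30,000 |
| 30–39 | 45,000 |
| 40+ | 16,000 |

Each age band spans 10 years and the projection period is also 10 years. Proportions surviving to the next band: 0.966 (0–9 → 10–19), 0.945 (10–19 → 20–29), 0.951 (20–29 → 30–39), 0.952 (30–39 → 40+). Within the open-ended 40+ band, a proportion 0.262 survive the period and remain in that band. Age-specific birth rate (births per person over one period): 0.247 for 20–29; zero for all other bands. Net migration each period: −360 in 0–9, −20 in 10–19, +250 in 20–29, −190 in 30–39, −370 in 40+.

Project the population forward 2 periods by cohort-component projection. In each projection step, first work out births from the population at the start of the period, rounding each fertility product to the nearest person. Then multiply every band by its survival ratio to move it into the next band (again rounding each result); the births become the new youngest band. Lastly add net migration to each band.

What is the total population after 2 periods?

After projecting period 1:
Births: 30000 × 0.247 = 7410
10–19: 40500 × 0.966 = 39123
20–29: 31000 × 0.945 = 29295
30–39: 30000 × 0.951 = 28530
40+: 45000 × 0.952 + 16000 × 0.262 = 42840 + 4192 = 47032
Net migration: 0–9 − 360 → 7050; 10–19 − 20 → 39103; 20–29 + 250 → 29545; 30–39 − 190 → 28340; 40+ − 370 → 46662
Population now: 0–9=7050, 10–19=39103, 20–29=29545, 30–39=28340, 40+=46662
After projecting period 2:
Births: 29545 × 0.247 = 7298
10–19: 7050 × 0.966 = 6810
20–29: 39103 × 0.945 = 36952
30–39: 29545 × 0.951 = 28097
40+: 28340 × 0.952 + 46662 × 0.262 = 26980 + 12225 = 39205
Net migration: 0–9 − 360 → 6938; 10–19 − 20 → 6790; 20–29 + 250 → 37202; 30–39 − 190 → 27907; 40+ − 370 → 38835
Population now: 0–9=6938, 10–19=6790, 20–29=37202, 30–39=27907, 40+=38835
Total after period 2: 6938 + 6790 + 37202 + 27907 + 38835 = 117672

117672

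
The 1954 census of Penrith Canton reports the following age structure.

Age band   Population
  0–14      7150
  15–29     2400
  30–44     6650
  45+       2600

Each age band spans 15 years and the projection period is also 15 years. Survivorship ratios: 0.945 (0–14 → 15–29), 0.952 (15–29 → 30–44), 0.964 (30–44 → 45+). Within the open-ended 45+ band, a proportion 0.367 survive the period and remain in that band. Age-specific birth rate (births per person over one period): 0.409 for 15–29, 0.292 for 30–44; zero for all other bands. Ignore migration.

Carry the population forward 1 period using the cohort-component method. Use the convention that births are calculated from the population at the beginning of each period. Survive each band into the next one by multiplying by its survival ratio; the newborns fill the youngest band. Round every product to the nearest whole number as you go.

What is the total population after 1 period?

19331

Let band 1 be 0–14 through band 4 = 45+.
Period 1.
Births: 2400 × 0.409 = 982, 6650 × 0.292 = 1942 → 2924
Band 2: 7150 × 0.945 = 6757
Band 3: 2400 × 0.952 = 2285
Band 4: 6650 × 0.964 + 2600 × 0.367 = 6411 + 954 = 7365
→ [2924, 6757, 2285, 7365]
Total after period 1: 2924 + 6757 + 2285 + 7365 = 19331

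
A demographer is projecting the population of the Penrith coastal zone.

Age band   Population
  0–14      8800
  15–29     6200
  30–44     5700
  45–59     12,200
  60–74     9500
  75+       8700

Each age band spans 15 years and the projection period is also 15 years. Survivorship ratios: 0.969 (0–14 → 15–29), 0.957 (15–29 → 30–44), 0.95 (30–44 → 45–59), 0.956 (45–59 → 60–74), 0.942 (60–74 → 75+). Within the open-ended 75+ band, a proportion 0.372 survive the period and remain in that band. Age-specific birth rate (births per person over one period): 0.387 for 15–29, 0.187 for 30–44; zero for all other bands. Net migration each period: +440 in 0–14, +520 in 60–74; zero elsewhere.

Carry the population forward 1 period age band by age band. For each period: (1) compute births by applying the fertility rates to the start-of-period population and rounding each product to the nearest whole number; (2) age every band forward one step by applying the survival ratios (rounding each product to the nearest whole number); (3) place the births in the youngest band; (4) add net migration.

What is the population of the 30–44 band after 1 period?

Let band 1 be 0–14 through band 6 = 75+.
Period 1.
Births: 6200 × 0.387 = 2399, 5700 × 0.187 = 1066 — total 3465
Band 2: 8800 × 0.969 = 8527
Band 3: 6200 × 0.957 = 5933
Band 4: 5700 × 0.95 = 5415
Band 5: 12200 × 0.956 = 11663
Band 6: 9500 × 0.942 + 8700 × 0.372 = 8949 + 3236 = 12185
Net migration: Band 1 + 440 → 3905; Band 5 + 520 → 12183
Population now: 0–14=3905, 15–29=8527, 30–44=5933, 45–59=5415, 60–74=12183, 75+=12185

5933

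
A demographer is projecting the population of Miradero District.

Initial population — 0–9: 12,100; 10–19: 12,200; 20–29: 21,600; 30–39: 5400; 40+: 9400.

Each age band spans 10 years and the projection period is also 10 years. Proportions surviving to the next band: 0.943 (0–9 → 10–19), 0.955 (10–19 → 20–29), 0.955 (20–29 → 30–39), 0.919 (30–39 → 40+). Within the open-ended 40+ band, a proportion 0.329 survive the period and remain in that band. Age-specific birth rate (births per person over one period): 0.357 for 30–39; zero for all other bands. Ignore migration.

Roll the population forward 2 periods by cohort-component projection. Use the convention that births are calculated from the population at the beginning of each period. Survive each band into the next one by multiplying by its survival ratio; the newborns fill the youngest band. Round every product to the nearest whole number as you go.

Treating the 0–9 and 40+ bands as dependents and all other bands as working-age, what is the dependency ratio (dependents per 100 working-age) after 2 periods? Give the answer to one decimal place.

Call the bands 1 to 5, youngest first.
Period 1.
Births: 5400 × 0.357 = 1928
Band 2: 12100 × 0.943 = 11410
Band 3: 12200 × 0.955 = 11651
Band 4: 21600 × 0.955 = 20628
Band 5: 5400 × 0.919 + 9400 × 0.329 = 4963 + 3093 = 8056
End of period: [1928, 11410, 11651, 20628, 8056]
Period 2.
Births: 20628 × 0.357 = 7364
Band 2: 1928 × 0.943 = 1818
Band 3: 11410 × 0.955 = 10897
Band 4: 11651 × 0.955 = 11127
Band 5: 20628 × 0.919 + 8056 × 0.329 = 18957 + 2650 = 21607
End of period: [7364, 1818, 10897, 11127, 21607]
Dependents (band 0–9 + band 40+) = 7364 + 21607 = 28971; working-age = 23842; ratio = 28971/23842 × 100 = 121.5

121.5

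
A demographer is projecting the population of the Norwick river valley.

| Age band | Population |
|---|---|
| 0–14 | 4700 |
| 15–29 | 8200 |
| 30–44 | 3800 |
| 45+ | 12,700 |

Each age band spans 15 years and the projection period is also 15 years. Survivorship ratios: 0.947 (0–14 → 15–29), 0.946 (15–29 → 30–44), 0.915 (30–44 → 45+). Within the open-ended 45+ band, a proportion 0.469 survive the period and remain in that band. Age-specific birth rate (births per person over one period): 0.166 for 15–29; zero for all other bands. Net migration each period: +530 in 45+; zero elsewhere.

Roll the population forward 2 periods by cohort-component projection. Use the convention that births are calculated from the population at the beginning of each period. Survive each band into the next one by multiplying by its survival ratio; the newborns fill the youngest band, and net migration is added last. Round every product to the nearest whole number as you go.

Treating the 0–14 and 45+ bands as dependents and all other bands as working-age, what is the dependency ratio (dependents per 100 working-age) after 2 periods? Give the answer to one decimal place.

Let group 1 be 0–14 through group 4 = 45+.
— Period 1 —
Births: 8200 * 0.166 = 1361
Group 2: 4700 * 0.947 = 4451
Group 3: 8200 * 0.946 = 7757
Group 4: 3800 * 0.915 + 12700 * 0.469 = 3477 + 5956 = 9433
Net migration: Group 4 + 530 → 9963
Giving 1361 / 4451 / 7757 / 9963.
— Period 2 —
Births: 4451 * 0.166 = 739
Group 2: 1361 * 0.947 = 1289
Group 3: 4451 * 0.946 = 4211
Group 4: 7757 * 0.915 + 9963 * 0.469 = 7098 + 4673 = 11771
Net migration: Group 4 + 530 → 12301
Giving 739 / 1289 / 4211 / 12301.
Dependents (band 0–14 + band 45+) = 739 + 12301 = 13040; working-age = 5500; ratio = 13040/5500 × 100 = 237.1

237.1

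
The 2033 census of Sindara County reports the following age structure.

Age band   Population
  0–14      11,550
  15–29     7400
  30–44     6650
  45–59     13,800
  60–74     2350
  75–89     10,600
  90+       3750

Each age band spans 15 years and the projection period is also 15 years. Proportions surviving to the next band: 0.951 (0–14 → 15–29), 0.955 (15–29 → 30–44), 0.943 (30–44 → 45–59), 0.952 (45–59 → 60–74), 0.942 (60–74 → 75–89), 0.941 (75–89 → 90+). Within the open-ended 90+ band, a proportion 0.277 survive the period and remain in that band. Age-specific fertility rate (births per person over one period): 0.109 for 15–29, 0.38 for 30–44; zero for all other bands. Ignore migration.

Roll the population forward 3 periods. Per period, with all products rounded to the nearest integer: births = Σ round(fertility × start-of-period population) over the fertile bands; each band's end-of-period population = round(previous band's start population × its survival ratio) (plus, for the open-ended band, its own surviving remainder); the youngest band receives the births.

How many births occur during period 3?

After projecting period 1:
Births: 7400 × 0.109 = 807, 6650 × 0.38 = 2527 → 3334
15–29: 11550 × 0.951 = 10984
30–44: 7400 × 0.955 = 7067
45–59: 6650 × 0.943 = 6271
60–74: 13800 × 0.952 = 13138
75–89: 2350 × 0.942 = 2214
90+: 10600 × 0.941 + 3750 × 0.277 = 9975 + 1039 = 11014
Population now: 0–14=3334, 15–29=10984, 30–44=7067, 45–59=6271, 60–74=13138, 75–89=2214, 90+=11014
After projecting period 2:
Births: 10984 × 0.109 = 1197, 7067 × 0.38 = 2685 → 3882
15–29: 3334 × 0.951 = 3171
30–44: 10984 × 0.955 = 10490
45–59: 7067 × 0.943 = 6664
60–74: 6271 × 0.952 = 5970
75–89: 13138 × 0.942 = 12376
90+: 2214 × 0.941 + 11014 × 0.277 = 2083 + 3051 = 5134
Population now: 0–14=3882, 15–29=3171, 30–44=10490, 45–59=6664, 60–74=5970, 75–89=12376, 90+=5134
After projecting period 3:
Births: 3171 × 0.109 = 346, 10490 × 0.38 = 3986 → 4332
15–29: 3882 × 0.951 = 3692
30–44: 3171 × 0.955 = 3028
45–59: 10490 × 0.943 = 9892
60–74: 6664 × 0.952 = 6344
75–89: 5970 × 0.942 = 5624
90+: 12376 × 0.941 + 5134 × 0.277 = 11646 + 1422 = 13068
Population now: 0–14=4332, 15–29=3692, 30–44=3028, 45–59=9892, 60–74=6344, 75–89=5624, 90+=13068

4332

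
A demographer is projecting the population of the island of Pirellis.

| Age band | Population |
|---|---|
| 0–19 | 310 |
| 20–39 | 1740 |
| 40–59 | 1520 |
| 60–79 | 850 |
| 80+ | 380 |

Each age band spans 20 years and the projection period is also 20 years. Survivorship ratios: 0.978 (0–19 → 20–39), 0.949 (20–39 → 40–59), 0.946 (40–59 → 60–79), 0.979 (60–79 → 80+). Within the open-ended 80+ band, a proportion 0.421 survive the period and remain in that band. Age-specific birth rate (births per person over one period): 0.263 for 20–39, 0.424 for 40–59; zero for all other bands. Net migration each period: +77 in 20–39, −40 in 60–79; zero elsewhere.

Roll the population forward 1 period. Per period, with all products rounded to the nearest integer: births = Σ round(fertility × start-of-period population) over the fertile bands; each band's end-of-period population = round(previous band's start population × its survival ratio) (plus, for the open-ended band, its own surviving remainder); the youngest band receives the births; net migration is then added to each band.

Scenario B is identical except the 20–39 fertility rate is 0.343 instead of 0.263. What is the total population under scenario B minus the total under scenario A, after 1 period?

Period 1:
Births: 1740 * 0.263 = 458 ; 1520 * 0.424 = 644 ⇒ total 1102
20–39: 310 * 0.978 = 303
40–59: 1740 * 0.949 = 1651
60–79: 1520 * 0.946 = 1438
80+: 850 * 0.979 + 380 * 0.421 = 832 + 160 = 992
Net migration: 20–39 + 77 → 380; 60–79 − 40 → 1398
End of period: [1102, 380, 1651, 1398, 992]
Scenario A total after 1 period: 5523
Scenario B projection —
Period 1:
Births: 1740 * 0.343 = 597 ; 1520 * 0.424 = 644 ⇒ total 1241
20–39: 310 * 0.978 = 303
40–59: 1740 * 0.949 = 1651
60–79: 1520 * 0.946 = 1438
80+: 850 * 0.979 + 380 * 0.421 = 832 + 160 = 992
Net migration: 20–39 + 77 → 380; 60–79 − 40 → 1398
End of period: [1241, 380, 1651, 1398, 992]
Scenario B total after 1 period: 5662
Difference B − A = 5662 − 5523 = 139

139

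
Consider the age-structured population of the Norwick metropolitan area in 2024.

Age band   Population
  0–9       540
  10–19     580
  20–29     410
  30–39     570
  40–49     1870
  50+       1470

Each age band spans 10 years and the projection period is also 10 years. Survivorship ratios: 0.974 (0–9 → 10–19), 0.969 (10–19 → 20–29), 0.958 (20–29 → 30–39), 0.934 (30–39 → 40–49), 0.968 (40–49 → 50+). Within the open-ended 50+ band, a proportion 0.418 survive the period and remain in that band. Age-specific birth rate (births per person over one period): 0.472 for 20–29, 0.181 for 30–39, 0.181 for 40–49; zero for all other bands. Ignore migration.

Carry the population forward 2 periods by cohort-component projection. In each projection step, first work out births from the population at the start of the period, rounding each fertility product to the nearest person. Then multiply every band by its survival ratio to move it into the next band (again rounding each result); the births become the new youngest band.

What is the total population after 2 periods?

Period 1:
Births: 410 × 0.472 = 194 ; 570 × 0.181 = 103 ; 1870 × 0.181 = 338 — total 635
10–19: 540 × 0.974 = 526
20–29: 580 × 0.969 = 562
30–39: 410 × 0.958 = 393
40–49: 570 × 0.934 = 532
50+: 1870 × 0.968 + 1470 × 0.418 = 1810 + 614 = 2424
Giving 635 / 526 / 562 / 393 / 532 / 2424.
Period 2:
Births: 562 × 0.472 = 265 ; 393 × 0.181 = 71 ; 532 × 0.181 = 96 — total 432
10–19: 635 × 0.974 = 618
20–29: 526 × 0.969 = 510
30–39: 562 × 0.958 = 538
40–49: 393 × 0.934 = 367
50+: 532 × 0.968 + 2424 × 0.418 = 515 + 1013 = 1528
Giving 432 / 618 / 510 / 538 / 367 / 1528.
Total after period 2: 432 + 618 + 510 + 538 + 367 + 1528 = 3993

3993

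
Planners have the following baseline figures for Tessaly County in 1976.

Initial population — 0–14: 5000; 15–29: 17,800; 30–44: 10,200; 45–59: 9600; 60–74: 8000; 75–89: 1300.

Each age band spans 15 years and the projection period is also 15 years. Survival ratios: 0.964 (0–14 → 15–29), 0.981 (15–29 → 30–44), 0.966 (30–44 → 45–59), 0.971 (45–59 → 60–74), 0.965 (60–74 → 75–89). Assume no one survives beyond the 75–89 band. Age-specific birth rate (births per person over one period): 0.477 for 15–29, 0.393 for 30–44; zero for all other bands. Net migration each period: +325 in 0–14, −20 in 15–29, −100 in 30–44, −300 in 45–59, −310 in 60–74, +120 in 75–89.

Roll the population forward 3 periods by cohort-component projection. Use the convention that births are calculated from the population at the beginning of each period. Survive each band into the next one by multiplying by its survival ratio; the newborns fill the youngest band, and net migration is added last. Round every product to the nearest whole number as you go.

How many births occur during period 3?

Numbering the bands 1..6 from youngest to oldest:
[period 1]
Births: 17800 × 0.477 = 8491  |  10200 × 0.393 = 4009 — total 12500
Band 2: 5000 × 0.964 = 4820
Band 3: 17800 × 0.981 = 17462
Band 4: 10200 × 0.966 = 9853
Band 5: 9600 × 0.971 = 9322
Band 6: 8000 × 0.965 = 7720
Net migration: Band 1 + 325 → 12825; Band 2 − 20 → 4800; Band 3 − 100 → 17362; Band 4 − 300 → 9553; Band 5 − 310 → 9012; Band 6 + 120 → 7840
Population now: 0–14=12825, 15–29=4800, 30–44=17362, 45–59=9553, 60–74=9012, 75–89=7840
[period 2]
Births: 4800 × 0.477 = 2290  |  17362 × 0.393 = 6823 — total 9113
Band 2: 12825 × 0.964 = 12363
Band 3: 4800 × 0.981 = 4709
Band 4: 17362 × 0.966 = 16772
Band 5: 9553 × 0.971 = 9276
Band 6: 9012 × 0.965 = 8697
Net migration: Band 1 + 325 → 9438; Band 2 − 20 → 12343; Band 3 − 100 → 4609; Band 4 − 300 → 16472; Band 5 − 310 → 8966; Band 6 + 120 → 8817
Population now: 0–14=9438, 15–29=12343, 30–44=4609, 45–59=16472, 60–74=8966, 75–89=8817
[period 3]
Births: 12343 × 0.477 = 5888  |  4609 × 0.393 = 1811 — total 7699
Band 2: 9438 × 0.964 = 9098
Band 3: 12343 × 0.981 = 12108
Band 4: 4609 × 0.966 = 4452
Band 5: 16472 × 0.971 = 15994
Band 6: 8966 × 0.965 = 8652
Net migration: Band 1 + 325 → 8024; Band 2 − 20 → 9078; Band 3 − 100 → 12008; Band 4 − 300 → 4152; Band 5 − 310 → 15684; Band 6 + 120 → 8772
Population now: 0–14=8024, 15–29=9078, 30–44=12008, 45–59=4152, 60–74=15684, 75–89=8772

7699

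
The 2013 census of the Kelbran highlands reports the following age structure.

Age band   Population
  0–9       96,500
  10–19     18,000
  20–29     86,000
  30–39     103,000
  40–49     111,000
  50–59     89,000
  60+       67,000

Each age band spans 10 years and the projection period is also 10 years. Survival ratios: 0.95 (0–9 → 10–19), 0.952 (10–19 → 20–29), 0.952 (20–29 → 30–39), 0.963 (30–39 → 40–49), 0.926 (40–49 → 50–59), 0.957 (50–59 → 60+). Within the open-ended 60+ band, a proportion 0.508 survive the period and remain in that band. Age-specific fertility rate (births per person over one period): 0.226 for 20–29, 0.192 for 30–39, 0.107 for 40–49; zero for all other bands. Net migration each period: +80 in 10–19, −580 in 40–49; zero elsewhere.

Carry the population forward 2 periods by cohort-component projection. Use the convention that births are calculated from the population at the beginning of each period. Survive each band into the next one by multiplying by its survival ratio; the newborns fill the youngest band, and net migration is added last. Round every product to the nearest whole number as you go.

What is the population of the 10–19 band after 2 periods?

Numbering the groups 1..7 from youngest to oldest:
— Period 1 —
Births: 86000 × 0.226 = 19436, 103000 × 0.192 = 19776, 111000 × 0.107 = 11877 ⇒ total 51089
Group 2: 96500 × 0.95 = 91675
Group 3: 18000 × 0.952 = 17136
Group 4: 86000 × 0.952 = 81872
Group 5: 103000 × 0.963 = 99189
Group 6: 111000 × 0.926 = 102786
Group 7: 89000 × 0.957 + 67000 × 0.508 = 85173 + 34036 = 119209
Net migration: Group 2 + 80 → 91755; Group 5 − 580 → 98609
End of period: [51089, 91755, 17136, 81872, 98609, 102786, 119209]
— Period 2 —
Births: 17136 × 0.226 = 3873, 81872 × 0.192 = 15719, 98609 × 0.107 = 10551 ⇒ total 30143
Group 2: 51089 × 0.95 = 48535
Group 3: 91755 × 0.952 = 87351
Group 4: 17136 × 0.952 = 16313
Group 5: 81872 × 0.963 = 78843
Group 6: 98609 × 0.926 = 91312
Group 7: 102786 × 0.957 + 119209 × 0.508 = 98366 + 60558 = 158924
Net migration: Group 2 + 80 → 48615; Group 5 − 580 → 78263
End of period: [30143, 48615, 87351, 16313, 78263, 91312, 158924]

48615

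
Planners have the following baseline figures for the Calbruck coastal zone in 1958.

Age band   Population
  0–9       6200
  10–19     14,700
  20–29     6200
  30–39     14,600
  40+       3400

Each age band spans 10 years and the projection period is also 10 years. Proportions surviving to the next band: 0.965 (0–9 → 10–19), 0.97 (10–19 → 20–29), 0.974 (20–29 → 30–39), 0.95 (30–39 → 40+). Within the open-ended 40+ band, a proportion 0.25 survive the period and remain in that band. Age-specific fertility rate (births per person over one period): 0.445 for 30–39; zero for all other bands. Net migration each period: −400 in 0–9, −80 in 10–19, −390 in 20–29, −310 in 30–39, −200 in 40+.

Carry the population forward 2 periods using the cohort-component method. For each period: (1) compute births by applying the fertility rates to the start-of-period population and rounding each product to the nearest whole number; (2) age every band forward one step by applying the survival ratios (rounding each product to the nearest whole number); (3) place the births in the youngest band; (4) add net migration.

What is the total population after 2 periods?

35360

After projecting period 1:
Births: 14600 × 0.445 = 6497
10–19: 6200 × 0.965 = 5983
20–29: 14700 × 0.97 = 14259
30–39: 6200 × 0.974 = 6039
40+: 14600 × 0.95 + 3400 × 0.25 = 13870 + 850 = 14720
Net migration: 0–9 − 400 → 6097; 10–19 − 80 → 5903; 20–29 − 390 → 13869; 30–39 − 310 → 5729; 40+ − 200 → 14520
Population now: 0–9=6097, 10–19=5903, 20–29=13869, 30–39=5729, 40+=14520
After projecting period 2:
Births: 5729 × 0.445 = 2549
10–19: 6097 × 0.965 = 5884
20–29: 5903 × 0.97 = 5726
30–39: 13869 × 0.974 = 13508
40+: 5729 × 0.95 + 14520 × 0.25 = 5443 + 3630 = 9073
Net migration: 0–9 − 400 → 2149; 10–19 − 80 → 5804; 20–29 − 390 → 5336; 30–39 − 310 → 13198; 40+ − 200 → 8873
Population now: 0–9=2149, 10–19=5804, 20–29=5336, 30–39=13198, 40+=8873
Total after period 2: 2149 + 5804 + 5336 + 13198 + 8873 = 35360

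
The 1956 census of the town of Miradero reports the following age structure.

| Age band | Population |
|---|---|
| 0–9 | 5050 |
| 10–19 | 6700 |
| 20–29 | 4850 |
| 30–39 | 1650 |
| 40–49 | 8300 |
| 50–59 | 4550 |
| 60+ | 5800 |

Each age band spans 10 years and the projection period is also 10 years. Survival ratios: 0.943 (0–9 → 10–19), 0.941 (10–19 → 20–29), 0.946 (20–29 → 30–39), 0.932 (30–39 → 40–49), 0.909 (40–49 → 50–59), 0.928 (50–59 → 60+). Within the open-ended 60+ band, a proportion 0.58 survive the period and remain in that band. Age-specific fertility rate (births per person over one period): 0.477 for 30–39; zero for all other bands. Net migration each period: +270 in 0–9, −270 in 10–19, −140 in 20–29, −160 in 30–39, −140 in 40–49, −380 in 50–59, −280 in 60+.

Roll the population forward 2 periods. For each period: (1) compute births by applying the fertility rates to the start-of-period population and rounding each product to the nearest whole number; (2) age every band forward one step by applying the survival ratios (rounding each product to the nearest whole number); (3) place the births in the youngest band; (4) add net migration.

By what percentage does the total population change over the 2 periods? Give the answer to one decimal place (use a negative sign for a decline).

-23.2

[period 1]
Births: 1650 × 0.477 = 787
10–19: 5050 × 0.943 = 4762
20–29: 6700 × 0.941 = 6305
30–39: 4850 × 0.946 = 4588
40–49: 1650 × 0.932 = 1538
50–59: 8300 × 0.909 = 7545
60+: 4550 × 0.928 + 5800 × 0.58 = 4222 + 3364 = 7586
Net migration: 0–9 + 270 → 1057; 10–19 − 270 → 4492; 20–29 − 140 → 6165; 30–39 − 160 → 4428; 40–49 − 140 → 1398; 50–59 − 380 → 7165; 60+ − 280 → 7306
Population now: 0–9=1057, 10–19=4492, 20–29=6165, 30–39=4428, 40–49=1398, 50–59=7165, 60+=7306
[period 2]
Births: 4428 × 0.477 = 2112
10–19: 1057 × 0.943 = 997
20–29: 4492 × 0.941 = 4227
30–39: 6165 × 0.946 = 5832
40–49: 4428 × 0.932 = 4127
50–59: 1398 × 0.909 = 1271
60+: 7165 × 0.928 + 7306 × 0.58 = 6649 + 4237 = 10886
Net migration: 0–9 + 270 → 2382; 10–19 − 270 → 727; 20–29 − 140 → 4087; 30–39 − 160 → 5672; 40–49 − 140 → 3987; 50–59 − 380 → 891; 60+ − 280 → 10606
Population now: 0–9=2382, 10–19=727, 20–29=4087, 30–39=5672, 40–49=3987, 50–59=891, 60+=10606
Total: 36900 → 28352; change = -8548; percentage change = -23.2%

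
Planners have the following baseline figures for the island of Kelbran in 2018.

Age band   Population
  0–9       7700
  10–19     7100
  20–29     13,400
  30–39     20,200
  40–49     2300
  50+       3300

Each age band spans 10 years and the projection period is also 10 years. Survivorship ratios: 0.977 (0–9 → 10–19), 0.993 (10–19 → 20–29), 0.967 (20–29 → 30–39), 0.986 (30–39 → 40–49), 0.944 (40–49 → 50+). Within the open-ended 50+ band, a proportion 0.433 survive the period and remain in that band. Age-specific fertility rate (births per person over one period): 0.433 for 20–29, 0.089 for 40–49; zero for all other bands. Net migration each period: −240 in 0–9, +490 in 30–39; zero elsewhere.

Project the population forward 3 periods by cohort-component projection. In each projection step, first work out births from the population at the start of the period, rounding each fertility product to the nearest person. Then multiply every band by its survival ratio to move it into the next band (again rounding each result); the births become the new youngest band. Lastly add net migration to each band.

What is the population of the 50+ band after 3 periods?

(Groups numbered youngest = 1 to oldest = 6.)
Period 1.
Births: 13400 × 0.433 = 5802  |  2300 × 0.089 = 205 — total 6007
Group 2: 7700 × 0.977 = 7523
Group 3: 7100 × 0.993 = 7050
Group 4: 13400 × 0.967 = 12958
Group 5: 20200 × 0.986 = 19917
Group 6: 2300 × 0.944 + 3300 × 0.433 = 2171 + 1429 = 3600
Net migration: Group 1 − 240 → 5767; Group 4 + 490 → 13448
Population now: 0–9=5767, 10–19=7523, 20–29=7050, 30–39=13448, 40–49=19917, 50+=3600
Period 2.
Births: 7050 × 0.433 = 3053  |  19917 × 0.089 = 1773 — total 4826
Group 2: 5767 × 0.977 = 5634
Group 3: 7523 × 0.993 = 7470
Group 4: 7050 × 0.967 = 6817
Group 5: 13448 × 0.986 = 13260
Group 6: 19917 × 0.944 + 3600 × 0.433 = 18802 + 1559 = 20361
Net migration: Group 1 − 240 → 4586; Group 4 + 490 → 7307
Population now: 0–9=4586, 10–19=5634, 20–29=7470, 30–39=7307, 40–49=13260, 50+=20361
Period 3.
Births: 7470 × 0.433 = 3235  |  13260 × 0.089 = 1180 — total 4415
Group 2: 4586 × 0.977 = 4481
Group 3: 5634 × 0.993 = 5595
Group 4: 7470 × 0.967 = 7223
Group 5: 7307 × 0.986 = 7205
Group 6: 13260 × 0.944 + 20361 × 0.433 = 12517 + 8816 = 21333
Net migration: Group 1 − 240 → 4175; Group 4 + 490 → 7713
Population now: 0–9=4175, 10–19=4481, 20–29=5595, 30–39=7713, 40–49=7205, 50+=21333

21333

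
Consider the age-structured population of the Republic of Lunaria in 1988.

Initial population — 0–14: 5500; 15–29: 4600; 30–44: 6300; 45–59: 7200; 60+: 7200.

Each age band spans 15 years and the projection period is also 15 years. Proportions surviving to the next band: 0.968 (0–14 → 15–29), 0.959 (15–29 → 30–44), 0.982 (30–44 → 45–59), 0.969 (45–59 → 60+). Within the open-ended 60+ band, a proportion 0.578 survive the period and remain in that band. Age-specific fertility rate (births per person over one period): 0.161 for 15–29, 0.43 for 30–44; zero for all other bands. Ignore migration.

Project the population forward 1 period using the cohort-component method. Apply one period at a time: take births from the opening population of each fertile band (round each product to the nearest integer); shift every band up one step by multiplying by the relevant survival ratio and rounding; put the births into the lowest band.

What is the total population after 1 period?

30511

Let band 1 be 0–14 through band 5 = 60+.
After projecting period 1:
Births: 4600 * 0.161 = 741 ; 6300 * 0.43 = 2709 → total 3450
Band 2: 5500 * 0.968 = 5324
Band 3: 4600 * 0.959 = 4411
Band 4: 6300 * 0.982 = 6187
Band 5: 7200 * 0.969 + 7200 * 0.578 = 6977 + 4162 = 11139
→ [3450, 5324, 4411, 6187, 11139]
Total after period 1: 3450 + 5324 + 4411 + 6187 + 11139 = 30511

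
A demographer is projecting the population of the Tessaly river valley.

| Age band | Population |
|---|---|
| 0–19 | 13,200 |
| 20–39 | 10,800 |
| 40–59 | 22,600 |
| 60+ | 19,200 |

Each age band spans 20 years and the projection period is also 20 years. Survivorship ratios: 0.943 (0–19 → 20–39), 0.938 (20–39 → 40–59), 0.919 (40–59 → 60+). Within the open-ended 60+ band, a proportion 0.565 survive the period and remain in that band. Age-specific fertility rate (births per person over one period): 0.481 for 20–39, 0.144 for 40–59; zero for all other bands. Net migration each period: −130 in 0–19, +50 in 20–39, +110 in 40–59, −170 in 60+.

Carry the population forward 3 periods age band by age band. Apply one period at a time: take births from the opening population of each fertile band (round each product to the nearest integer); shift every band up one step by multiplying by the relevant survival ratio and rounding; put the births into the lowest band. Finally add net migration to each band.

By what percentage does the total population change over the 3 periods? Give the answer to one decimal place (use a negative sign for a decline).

-30.3

Numbering the groups 1..4 from youngest to oldest:
Period 1:
Births: 10800 × 0.481 = 5195  |  22600 × 0.144 = 3254 → 8449
Group 2: 13200 × 0.943 = 12448
Group 3: 10800 × 0.938 = 10130
Group 4: 22600 × 0.919 + 19200 × 0.565 = 20769 + 10848 = 31617
Net migration: Group 1 − 130 → 8319; Group 2 + 50 → 12498; Group 3 + 110 → 10240; Group 4 − 170 → 31447
End of period: [8319, 12498, 10240, 31447]
Period 2:
Births: 12498 × 0.481 = 6012  |  10240 × 0.144 = 1475 → 7487
Group 2: 8319 × 0.943 = 7845
Group 3: 12498 × 0.938 = 11723
Group 4: 10240 × 0.919 + 31447 × 0.565 = 9411 + 17768 = 27179
Net migration: Group 1 − 130 → 7357; Group 2 + 50 → 7895; Group 3 + 110 → 11833; Group 4 − 170 → 27009
End of period: [7357, 7895, 11833, 27009]
Period 3:
Births: 7895 × 0.481 = 3797  |  11833 × 0.144 = 1704 → 5501
Group 2: 7357 × 0.943 = 6938
Group 3: 7895 × 0.938 = 7406
Group 4: 11833 × 0.919 + 27009 × 0.565 = 10875 + 15260 = 26135
Net migration: Group 1 − 130 → 5371; Group 2 + 50 → 6988; Group 3 + 110 → 7516; Group 4 − 170 → 25965
End of period: [5371, 6988, 7516, 25965]
Total: 65800 → 45840; change = -19960; percentage change = -30.3%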